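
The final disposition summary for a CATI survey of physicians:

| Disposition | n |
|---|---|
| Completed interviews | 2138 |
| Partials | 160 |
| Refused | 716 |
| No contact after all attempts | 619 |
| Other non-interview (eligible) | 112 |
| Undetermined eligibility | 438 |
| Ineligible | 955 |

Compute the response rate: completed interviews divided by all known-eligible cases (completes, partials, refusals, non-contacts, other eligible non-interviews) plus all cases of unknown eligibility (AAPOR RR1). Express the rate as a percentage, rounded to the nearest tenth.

51.1%

Top → 2138
Base → 2138 + 160 + 716 + 619 + 112 + 438 = 4183
RR1 = 2138 / 4183 = 0.5111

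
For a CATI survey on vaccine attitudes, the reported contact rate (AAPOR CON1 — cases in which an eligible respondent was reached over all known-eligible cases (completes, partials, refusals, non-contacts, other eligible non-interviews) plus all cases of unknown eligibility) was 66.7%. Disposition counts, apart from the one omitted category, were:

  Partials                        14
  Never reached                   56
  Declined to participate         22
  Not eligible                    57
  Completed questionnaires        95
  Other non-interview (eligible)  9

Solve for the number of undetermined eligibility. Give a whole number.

Numerator: 95 + 14 + 22 + 9 = 140
CON1 = 140 / D = 0.667
D = 140 / 0.667 = 209.9
Remaining denominator categories sum to 196
undetermined eligibility = 209.9 − 196 ≈ 14

14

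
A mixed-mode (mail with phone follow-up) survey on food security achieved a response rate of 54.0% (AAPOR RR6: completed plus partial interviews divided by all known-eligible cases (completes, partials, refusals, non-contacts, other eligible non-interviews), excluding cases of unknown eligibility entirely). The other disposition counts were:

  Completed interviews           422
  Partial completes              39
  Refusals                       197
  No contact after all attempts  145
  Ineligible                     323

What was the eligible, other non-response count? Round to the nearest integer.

51

Numerator → 422 + 39 = 461
RR6 = 461 / D = 0.540
D = 461 / 0.540 = 853.7
Rest of base = 803
eligible, other non-response = 853.7 − 803 ≈ 51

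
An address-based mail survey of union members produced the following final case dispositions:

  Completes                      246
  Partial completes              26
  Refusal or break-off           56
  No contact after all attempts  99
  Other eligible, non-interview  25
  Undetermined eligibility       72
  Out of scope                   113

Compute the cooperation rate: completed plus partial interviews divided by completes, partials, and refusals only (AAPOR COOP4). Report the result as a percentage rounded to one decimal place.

82.9%

Num: 246 + 26 = 272
Base: 246 + 26 + 56 = 328
COOP4 = 272 / 328 = 0.8293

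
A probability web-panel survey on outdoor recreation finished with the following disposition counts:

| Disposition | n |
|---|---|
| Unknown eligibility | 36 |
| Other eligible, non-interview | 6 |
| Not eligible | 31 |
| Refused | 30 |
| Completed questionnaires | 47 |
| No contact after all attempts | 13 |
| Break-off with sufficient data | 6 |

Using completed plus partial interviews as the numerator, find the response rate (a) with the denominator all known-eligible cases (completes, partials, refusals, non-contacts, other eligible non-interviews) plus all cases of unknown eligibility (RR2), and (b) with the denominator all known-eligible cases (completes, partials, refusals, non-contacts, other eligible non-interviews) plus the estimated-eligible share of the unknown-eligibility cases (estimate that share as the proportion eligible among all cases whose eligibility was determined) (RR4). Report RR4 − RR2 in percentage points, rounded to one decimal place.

2.5

Numerator → 47 + 6 = 53
Base → 47 + 6 + 30 + 13 + 6 + 36 = 138
RR2 = 53 / 138 = 0.3841
Known eligible → 47 + 6 + 30 + 13 + 6 = 102
e = 102 / (102 + 31) = 102 / 133 = 0.7669
Eligible share of unknowns → 0.7669 × 36 = 27.61
Base → 102 + 27.61 = 129.61
RR4 = 53 / 129.61 = 0.4089
Difference = 40.89 − 38.41 = 2.48 percentage points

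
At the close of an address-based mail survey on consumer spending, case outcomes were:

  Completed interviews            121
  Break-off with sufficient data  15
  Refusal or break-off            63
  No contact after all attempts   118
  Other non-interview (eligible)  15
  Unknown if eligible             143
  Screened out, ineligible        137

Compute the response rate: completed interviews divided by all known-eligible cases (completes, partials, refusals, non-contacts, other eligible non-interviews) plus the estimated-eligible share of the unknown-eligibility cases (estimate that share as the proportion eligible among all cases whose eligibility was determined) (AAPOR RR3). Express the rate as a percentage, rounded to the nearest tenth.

27.9%

Numerator: 121
Known eligible: 121 + 15 + 63 + 118 + 15 = 332
e = 332 / (332 + 137) = 332 / 469 = 0.7079
Eligible share of unknowns: 0.7079 × 143 = 101.23
Base: 332 + 101.23 = 433.23
RR3 = 121 / 433.23 = 0.2793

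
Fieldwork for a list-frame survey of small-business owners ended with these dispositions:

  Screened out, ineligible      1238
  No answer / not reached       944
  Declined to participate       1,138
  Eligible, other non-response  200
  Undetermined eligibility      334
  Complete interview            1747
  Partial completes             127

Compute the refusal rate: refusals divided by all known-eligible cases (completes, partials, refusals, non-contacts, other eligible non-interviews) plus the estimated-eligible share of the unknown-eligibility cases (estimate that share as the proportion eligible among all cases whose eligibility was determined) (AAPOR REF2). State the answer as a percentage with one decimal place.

25.8%

Numerator → 1138
Eligible (known) → 1747 + 127 + 1138 + 944 + 200 = 4156
e = 4156 / (4156 + 1238) = 4156 / 5394 = 0.7705
e × U → 0.7705 × 334 = 257.35
Base → 4156 + 257.35 = 4413.35
REF2 = 1138 / 4413.35 = 0.2579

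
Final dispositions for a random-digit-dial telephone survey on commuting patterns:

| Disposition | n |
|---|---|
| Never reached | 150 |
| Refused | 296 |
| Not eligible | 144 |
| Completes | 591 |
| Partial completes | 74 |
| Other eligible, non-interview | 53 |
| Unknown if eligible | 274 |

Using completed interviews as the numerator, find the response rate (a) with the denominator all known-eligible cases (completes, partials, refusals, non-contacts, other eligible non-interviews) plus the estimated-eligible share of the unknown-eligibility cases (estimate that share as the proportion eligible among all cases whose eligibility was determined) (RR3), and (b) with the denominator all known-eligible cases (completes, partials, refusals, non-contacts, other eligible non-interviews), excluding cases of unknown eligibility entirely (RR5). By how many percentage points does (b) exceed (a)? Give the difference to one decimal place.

Numerator → 591
Determined eligible → 591 + 74 + 296 + 150 + 53 = 1164
e = 1164 / (1164 + 144) = 1164 / 1308 = 0.8899
Estimated eligible among unknowns → 0.8899 × 274 = 243.83
Denom → 1164 + 243.83 = 1407.83
RR3 = 591 / 1407.83 = 0.4198
Denom → 591 + 74 + 296 + 150 + 53 = 1164
RR5 = 591 / 1164 = 0.5077
Difference = 50.77 − 41.98 = 8.79 percentage points

8.8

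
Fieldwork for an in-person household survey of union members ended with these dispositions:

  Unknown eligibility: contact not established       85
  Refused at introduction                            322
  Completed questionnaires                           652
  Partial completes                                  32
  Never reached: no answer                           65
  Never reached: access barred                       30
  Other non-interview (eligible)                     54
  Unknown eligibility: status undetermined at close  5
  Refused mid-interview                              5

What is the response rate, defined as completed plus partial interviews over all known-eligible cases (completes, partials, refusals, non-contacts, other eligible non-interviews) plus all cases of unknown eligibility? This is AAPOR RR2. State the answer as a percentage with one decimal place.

54.7%

Declined to participate = 322 + 5 = 327
Non-contacts = 65 + 30 = 95
Undetermined eligibility = 85 + 5 = 90
Top: 652 + 32 = 684
Denominator: 652 + 32 + 327 + 95 + 54 + 90 = 1250
RR2 = 684 / 1250 = 0.5472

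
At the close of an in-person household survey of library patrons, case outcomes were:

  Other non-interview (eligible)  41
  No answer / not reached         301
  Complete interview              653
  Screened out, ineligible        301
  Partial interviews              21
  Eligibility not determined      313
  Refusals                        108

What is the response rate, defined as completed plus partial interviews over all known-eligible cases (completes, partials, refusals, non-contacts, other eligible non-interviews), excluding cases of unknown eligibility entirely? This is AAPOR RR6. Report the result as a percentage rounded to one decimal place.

60.0%

Num → 653 + 21 = 674
Denom → 653 + 21 + 108 + 301 + 41 = 1124
RR6 = 674 / 1124 = 0.5996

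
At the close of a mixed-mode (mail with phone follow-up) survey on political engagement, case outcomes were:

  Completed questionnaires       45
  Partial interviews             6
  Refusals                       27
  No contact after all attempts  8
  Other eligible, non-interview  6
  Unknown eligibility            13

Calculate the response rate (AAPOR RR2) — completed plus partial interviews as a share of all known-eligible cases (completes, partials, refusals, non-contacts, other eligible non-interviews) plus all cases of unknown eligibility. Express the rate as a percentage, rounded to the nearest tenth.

48.6%

Top: 45 + 6 = 51
Denom: 45 + 6 + 27 + 8 + 6 + 13 = 105
RR2 = 51 / 105 = 0.4857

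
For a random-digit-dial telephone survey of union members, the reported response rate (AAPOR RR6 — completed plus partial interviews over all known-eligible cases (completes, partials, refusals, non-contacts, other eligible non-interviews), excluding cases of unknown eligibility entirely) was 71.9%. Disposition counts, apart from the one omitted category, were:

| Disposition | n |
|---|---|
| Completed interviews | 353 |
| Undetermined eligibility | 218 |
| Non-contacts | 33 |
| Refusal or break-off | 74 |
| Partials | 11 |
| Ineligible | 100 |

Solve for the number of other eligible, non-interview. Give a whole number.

Numerator = 353 + 11 = 364
RR6 = 364 / D = 0.719
D = 364 / 0.719 = 506.3
Rest of base = 471
other eligible, non-interview = 506.3 − 471 ≈ 35

35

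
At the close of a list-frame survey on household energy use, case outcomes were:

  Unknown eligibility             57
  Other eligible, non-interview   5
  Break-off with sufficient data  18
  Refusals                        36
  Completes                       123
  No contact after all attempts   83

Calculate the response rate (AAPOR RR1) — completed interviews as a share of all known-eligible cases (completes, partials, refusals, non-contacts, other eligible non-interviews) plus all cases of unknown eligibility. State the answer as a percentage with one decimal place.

38.2%

Top → 123
Denom → 123 + 18 + 36 + 83 + 5 + 57 = 322
RR1 = 123 / 322 = 0.3820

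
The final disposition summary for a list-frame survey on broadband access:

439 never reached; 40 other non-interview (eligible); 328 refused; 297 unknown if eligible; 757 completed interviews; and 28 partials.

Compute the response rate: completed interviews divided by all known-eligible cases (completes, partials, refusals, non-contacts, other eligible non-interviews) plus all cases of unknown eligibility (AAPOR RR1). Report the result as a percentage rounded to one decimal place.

Top = 757
Denominator = 757 + 28 + 328 + 439 + 40 + 297 = 1889
RR1 = 757 / 1889 = 0.4007

40.1%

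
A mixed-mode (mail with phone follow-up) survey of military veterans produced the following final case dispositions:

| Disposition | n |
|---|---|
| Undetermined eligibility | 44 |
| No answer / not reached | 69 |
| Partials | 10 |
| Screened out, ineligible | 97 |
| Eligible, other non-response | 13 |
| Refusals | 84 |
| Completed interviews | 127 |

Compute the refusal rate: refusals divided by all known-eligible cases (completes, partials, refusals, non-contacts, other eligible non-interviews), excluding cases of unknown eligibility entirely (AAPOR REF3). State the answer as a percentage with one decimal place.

Top → 84
Base → 127 + 10 + 84 + 69 + 13 = 303
REF3 = 84 / 303 = 0.2772

27.7%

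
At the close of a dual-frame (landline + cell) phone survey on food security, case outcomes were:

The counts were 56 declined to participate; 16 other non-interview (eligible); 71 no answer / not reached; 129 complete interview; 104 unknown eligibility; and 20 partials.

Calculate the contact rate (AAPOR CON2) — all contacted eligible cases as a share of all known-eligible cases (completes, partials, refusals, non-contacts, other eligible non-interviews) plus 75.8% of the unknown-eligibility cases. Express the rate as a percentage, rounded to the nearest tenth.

59.6%

Numerator: 129 + 20 + 56 + 16 = 221
Determined eligible: 129 + 20 + 56 + 71 + 16 = 292
Eligible share of unknowns: 0.7580 × 104 = 78.83
Denom: 292 + 78.83 = 370.83
CON2 = 221 / 370.83 = 0.5960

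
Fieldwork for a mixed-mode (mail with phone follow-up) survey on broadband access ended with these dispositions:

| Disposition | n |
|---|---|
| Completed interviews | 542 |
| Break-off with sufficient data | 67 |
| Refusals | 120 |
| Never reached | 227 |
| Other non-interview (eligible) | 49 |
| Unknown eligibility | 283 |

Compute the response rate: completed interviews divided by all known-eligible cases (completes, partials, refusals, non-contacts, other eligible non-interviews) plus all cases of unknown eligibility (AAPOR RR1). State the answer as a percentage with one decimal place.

Top = 542
Denom = 542 + 67 + 120 + 227 + 49 + 283 = 1288
RR1 = 542 / 1288 = 0.4208

42.1%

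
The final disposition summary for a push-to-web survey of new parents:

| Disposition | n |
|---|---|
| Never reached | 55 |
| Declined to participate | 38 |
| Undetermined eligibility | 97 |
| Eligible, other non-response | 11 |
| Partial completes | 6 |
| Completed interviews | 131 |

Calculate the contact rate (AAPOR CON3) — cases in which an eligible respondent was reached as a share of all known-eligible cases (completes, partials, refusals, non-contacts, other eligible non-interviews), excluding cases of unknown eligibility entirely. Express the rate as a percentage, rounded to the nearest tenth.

Numerator → 131 + 6 + 38 + 11 = 186
Denom → 131 + 6 + 38 + 55 + 11 = 241
CON3 = 186 / 241 = 0.7718

77.2%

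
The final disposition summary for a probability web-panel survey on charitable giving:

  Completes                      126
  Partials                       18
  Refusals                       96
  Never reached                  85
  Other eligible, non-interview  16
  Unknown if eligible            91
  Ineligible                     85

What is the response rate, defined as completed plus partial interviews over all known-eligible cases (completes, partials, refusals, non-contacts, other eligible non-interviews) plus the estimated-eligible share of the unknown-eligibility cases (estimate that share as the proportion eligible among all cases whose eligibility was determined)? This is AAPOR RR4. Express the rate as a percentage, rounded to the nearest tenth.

Num: 126 + 18 = 144
Known eligible: 126 + 18 + 96 + 85 + 16 = 341
e = 341 / (341 + 85) = 341 / 426 = 0.8005
Estimated eligible among unknowns: 0.8005 × 91 = 72.85
Denom: 341 + 72.85 = 413.85
RR4 = 144 / 413.85 = 0.3480

34.8%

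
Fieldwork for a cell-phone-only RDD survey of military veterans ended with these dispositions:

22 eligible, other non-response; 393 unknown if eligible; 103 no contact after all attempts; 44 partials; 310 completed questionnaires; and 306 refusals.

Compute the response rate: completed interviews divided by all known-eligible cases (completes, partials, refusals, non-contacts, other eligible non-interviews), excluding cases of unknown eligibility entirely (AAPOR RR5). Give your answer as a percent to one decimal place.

Top → 310
Denominator → 310 + 44 + 306 + 103 + 22 = 785
RR5 = 310 / 785 = 0.3949

39.5%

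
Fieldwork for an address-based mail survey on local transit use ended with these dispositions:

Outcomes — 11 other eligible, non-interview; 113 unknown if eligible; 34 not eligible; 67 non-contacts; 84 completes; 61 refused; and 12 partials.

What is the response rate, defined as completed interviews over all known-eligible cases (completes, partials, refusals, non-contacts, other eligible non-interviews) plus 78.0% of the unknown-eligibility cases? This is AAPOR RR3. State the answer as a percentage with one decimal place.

26.0%

Numerator = 84
Known eligible = 84 + 12 + 61 + 67 + 11 = 235
e × U = 0.7800 × 113 = 88.14
Denominator = 235 + 88.14 = 323.14
RR3 = 84 / 323.14 = 0.2599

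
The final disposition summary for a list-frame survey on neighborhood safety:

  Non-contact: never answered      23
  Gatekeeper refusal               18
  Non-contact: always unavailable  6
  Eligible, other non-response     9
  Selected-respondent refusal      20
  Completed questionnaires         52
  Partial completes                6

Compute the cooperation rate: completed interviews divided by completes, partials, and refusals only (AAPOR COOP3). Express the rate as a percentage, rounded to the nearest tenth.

54.2%

Declined to participate = 18 + 20 = 38
Never reached = 23 + 6 = 29
Top → 52
Base → 52 + 6 + 38 = 96
COOP3 = 52 / 96 = 0.5417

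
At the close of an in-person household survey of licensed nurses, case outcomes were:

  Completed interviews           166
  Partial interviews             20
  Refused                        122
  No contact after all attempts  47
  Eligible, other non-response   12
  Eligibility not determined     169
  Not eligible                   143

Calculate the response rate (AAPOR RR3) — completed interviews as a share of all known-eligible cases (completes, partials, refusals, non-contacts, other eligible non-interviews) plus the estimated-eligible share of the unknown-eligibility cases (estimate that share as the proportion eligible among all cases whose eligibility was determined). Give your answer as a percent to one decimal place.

34.0%

Numerator = 166
Determined eligible = 166 + 20 + 122 + 47 + 12 = 367
e = 367 / (367 + 143) = 367 / 510 = 0.7196
e × U = 0.7196 × 169 = 121.61
Base = 367 + 121.61 = 488.61
RR3 = 166 / 488.61 = 0.3397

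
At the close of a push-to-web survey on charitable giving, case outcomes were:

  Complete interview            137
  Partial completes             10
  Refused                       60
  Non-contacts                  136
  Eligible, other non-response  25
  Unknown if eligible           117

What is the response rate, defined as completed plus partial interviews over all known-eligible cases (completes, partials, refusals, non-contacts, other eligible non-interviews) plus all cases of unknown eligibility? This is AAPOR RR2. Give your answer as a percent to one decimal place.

30.3%

Numerator: 137 + 10 = 147
Base: 137 + 10 + 60 + 136 + 25 + 117 = 485
RR2 = 147 / 485 = 0.3031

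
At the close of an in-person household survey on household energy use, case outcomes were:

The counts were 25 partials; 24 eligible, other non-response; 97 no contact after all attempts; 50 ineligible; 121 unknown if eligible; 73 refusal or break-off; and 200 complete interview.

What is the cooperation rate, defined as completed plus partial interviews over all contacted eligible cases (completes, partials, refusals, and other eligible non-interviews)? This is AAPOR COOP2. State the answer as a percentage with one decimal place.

69.9%

Numerator: 200 + 25 = 225
Denom: 200 + 25 + 73 + 24 = 322
COOP2 = 225 / 322 = 0.6988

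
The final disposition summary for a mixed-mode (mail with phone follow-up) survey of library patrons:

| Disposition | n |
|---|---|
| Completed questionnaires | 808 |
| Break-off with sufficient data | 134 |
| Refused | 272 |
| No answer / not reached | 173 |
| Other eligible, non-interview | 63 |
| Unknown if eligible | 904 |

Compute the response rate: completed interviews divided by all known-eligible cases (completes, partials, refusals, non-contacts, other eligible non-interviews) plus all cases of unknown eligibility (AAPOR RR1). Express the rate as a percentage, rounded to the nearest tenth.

Num: 808
Base: 808 + 134 + 272 + 173 + 63 + 904 = 2354
RR1 = 808 / 2354 = 0.3432

34.3%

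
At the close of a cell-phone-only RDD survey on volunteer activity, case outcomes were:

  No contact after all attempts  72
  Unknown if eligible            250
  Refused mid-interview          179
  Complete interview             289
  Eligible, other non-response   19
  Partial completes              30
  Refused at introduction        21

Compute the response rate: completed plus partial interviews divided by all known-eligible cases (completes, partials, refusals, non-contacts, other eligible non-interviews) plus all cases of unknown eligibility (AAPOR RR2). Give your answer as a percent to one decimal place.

Refusals = 21 + 179 = 200
Numerator: 289 + 30 = 319
Base: 289 + 30 + 200 + 72 + 19 + 250 = 860
RR2 = 319 / 860 = 0.3709

37.1%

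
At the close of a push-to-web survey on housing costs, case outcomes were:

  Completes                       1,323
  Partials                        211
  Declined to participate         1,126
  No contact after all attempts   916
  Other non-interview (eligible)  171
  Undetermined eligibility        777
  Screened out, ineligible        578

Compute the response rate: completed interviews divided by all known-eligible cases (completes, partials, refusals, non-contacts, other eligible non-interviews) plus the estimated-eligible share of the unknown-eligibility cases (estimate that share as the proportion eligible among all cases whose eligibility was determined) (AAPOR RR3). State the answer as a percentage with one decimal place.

29.9%

Top = 1323
Eligible (known) = 1323 + 211 + 1126 + 916 + 171 = 3747
e = 3747 / (3747 + 578) = 3747 / 4325 = 0.8664
Eligible share of unknowns = 0.8664 × 777 = 673.19
Denom = 3747 + 673.19 = 4420.19
RR3 = 1323 / 4420.19 = 0.2993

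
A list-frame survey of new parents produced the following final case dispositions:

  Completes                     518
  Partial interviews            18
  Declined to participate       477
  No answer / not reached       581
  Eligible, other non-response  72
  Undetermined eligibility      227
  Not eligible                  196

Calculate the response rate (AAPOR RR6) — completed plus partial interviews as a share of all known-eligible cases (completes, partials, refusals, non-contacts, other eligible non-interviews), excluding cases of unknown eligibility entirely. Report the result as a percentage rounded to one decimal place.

Top → 518 + 18 = 536
Denom → 518 + 18 + 477 + 581 + 72 = 1666
RR6 = 536 / 1666 = 0.3217

32.2%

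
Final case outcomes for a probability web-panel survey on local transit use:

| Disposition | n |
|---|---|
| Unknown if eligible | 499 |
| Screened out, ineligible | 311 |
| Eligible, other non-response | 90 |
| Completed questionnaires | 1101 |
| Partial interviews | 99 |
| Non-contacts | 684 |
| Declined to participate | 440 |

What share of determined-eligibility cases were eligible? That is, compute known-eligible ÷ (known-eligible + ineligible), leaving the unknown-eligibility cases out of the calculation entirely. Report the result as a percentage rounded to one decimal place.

Determined eligible → 1101 + 99 + 440 + 684 + 90 = 2414
e = 2414 / (2414 + 311) = 2414 / 2725 = 0.8859

88.6%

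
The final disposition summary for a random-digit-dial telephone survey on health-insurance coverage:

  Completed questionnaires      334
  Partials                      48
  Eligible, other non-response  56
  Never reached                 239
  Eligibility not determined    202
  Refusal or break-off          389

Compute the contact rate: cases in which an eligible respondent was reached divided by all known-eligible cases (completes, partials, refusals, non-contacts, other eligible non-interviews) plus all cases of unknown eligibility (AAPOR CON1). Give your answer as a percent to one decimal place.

65.2%

Top = 334 + 48 + 389 + 56 = 827
Denom = 334 + 48 + 389 + 239 + 56 + 202 = 1268
CON1 = 827 / 1268 = 0.6522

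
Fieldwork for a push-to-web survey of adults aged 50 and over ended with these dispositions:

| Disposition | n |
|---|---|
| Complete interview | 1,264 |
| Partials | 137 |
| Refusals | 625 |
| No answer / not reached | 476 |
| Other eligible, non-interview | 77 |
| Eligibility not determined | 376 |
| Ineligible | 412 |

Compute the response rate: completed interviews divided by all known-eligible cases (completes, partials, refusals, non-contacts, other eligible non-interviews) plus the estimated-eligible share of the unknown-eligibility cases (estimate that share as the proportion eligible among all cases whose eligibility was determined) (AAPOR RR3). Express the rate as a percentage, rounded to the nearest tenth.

Numerator = 1264
Determined eligible = 1264 + 137 + 625 + 476 + 77 = 2579
e = 2579 / (2579 + 412) = 2579 / 2991 = 0.8623
e × U = 0.8623 × 376 = 324.22
Denom = 2579 + 324.22 = 2903.22
RR3 = 1264 / 2903.22 = 0.4354

43.5%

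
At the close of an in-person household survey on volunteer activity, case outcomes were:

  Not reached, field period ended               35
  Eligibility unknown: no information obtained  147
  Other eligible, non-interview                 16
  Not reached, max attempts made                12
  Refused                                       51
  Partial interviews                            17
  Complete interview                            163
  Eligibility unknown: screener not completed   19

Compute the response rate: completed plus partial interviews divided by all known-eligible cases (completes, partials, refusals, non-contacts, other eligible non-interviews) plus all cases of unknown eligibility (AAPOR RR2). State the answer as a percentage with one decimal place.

No contact after all attempts = 35 + 12 = 47
Unknown eligibility = 19 + 147 = 166
Num: 163 + 17 = 180
Denominator: 163 + 17 + 51 + 47 + 16 + 166 = 460
RR2 = 180 / 460 = 0.3913

39.1%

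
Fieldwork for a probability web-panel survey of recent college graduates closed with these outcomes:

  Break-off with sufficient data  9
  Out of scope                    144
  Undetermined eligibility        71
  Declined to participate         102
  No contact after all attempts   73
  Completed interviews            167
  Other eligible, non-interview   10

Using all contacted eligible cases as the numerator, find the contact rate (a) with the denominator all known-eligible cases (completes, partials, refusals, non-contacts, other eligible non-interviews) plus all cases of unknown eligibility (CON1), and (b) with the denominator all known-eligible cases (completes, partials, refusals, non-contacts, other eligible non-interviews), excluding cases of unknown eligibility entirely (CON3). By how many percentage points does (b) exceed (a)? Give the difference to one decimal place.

13.1

Top = 167 + 9 + 102 + 10 = 288
Denom = 167 + 9 + 102 + 73 + 10 + 71 = 432
CON1 = 288 / 432 = 0.6667
Denom = 167 + 9 + 102 + 73 + 10 = 361
CON3 = 288 / 361 = 0.7978
Difference = 79.78 − 66.67 = 13.11 percentage points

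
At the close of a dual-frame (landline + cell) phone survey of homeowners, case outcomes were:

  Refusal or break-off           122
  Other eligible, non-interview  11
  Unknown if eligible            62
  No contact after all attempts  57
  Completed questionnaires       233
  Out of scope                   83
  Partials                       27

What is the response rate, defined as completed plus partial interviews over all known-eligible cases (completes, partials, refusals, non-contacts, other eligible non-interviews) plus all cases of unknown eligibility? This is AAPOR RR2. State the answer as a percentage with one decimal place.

50.8%

Num: 233 + 27 = 260
Base: 233 + 27 + 122 + 57 + 11 + 62 = 512
RR2 = 260 / 512 = 0.5078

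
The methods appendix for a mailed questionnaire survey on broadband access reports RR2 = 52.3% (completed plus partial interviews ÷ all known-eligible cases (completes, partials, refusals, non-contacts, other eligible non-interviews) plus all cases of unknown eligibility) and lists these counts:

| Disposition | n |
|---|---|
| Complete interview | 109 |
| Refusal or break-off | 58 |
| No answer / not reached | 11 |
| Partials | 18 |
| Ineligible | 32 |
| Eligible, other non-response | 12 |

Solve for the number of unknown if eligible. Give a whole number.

35

Top → 109 + 18 = 127
RR2 = 127 / D = 0.523
D = 127 / 0.523 = 242.8
Remaining denominator categories sum to 208
unknown if eligible = 242.8 − 208 ≈ 35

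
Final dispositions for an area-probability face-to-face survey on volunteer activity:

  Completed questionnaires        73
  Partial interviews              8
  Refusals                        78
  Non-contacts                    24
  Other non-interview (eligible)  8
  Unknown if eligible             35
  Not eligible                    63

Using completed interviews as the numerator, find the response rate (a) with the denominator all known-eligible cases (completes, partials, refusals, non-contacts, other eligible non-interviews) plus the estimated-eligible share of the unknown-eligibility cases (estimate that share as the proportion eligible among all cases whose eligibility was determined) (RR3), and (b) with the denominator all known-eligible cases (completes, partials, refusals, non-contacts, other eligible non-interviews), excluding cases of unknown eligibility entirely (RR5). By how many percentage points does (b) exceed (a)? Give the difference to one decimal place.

4.6

Numerator = 73
Known eligible = 73 + 8 + 78 + 24 + 8 = 191
e = 191 / (191 + 63) = 191 / 254 = 0.7520
e × U = 0.7520 × 35 = 26.32
Denom = 191 + 26.32 = 217.32
RR3 = 73 / 217.32 = 0.3359
Denom = 73 + 8 + 78 + 24 + 8 = 191
RR5 = 73 / 191 = 0.3822
Difference = 38.22 − 33.59 = 4.63 percentage points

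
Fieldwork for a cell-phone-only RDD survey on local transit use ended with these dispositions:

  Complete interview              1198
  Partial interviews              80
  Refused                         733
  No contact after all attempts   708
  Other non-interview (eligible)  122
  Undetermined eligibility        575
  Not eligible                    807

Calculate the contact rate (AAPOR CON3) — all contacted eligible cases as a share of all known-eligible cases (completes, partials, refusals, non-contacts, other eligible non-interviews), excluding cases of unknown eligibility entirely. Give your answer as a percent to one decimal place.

75.1%

Numerator: 1198 + 80 + 733 + 122 = 2133
Denominator: 1198 + 80 + 733 + 708 + 122 = 2841
CON3 = 2133 / 2841 = 0.7508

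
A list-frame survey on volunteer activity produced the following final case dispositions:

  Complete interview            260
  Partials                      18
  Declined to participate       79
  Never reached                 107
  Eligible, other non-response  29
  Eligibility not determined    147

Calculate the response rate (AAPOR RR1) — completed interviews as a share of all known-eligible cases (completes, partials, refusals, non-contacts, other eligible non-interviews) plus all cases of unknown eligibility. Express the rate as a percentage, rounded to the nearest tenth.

Top: 260
Denom: 260 + 18 + 79 + 107 + 29 + 147 = 640
RR1 = 260 / 640 = 0.4062

40.6%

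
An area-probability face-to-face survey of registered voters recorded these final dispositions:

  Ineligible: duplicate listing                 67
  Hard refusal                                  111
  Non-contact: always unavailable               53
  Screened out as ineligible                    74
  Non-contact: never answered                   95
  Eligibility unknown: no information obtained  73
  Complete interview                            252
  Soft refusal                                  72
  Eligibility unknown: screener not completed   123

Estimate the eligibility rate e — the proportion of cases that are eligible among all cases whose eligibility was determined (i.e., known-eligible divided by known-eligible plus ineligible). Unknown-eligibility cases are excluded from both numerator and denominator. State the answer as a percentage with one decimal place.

Declined to participate = 111 + 72 = 183
No contact after all attempts = 95 + 53 = 148
Unknown eligibility = 123 + 73 = 196
Ineligible = 74 + 67 = 141
Determined eligible → 252 + 183 + 148 = 583
e = 583 / (583 + 141) = 583 / 724 = 0.8052

80.5%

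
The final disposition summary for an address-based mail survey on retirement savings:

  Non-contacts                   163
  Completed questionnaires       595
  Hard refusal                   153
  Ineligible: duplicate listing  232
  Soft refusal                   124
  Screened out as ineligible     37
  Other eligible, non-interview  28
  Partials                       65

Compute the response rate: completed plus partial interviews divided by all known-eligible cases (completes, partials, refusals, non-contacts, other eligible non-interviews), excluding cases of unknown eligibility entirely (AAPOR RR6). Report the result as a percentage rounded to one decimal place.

Declined to participate = 153 + 124 = 277
Ineligible = 37 + 232 = 269
Numerator: 595 + 65 = 660
Base: 595 + 65 + 277 + 163 + 28 = 1128
RR6 = 660 / 1128 = 0.5851

58.5%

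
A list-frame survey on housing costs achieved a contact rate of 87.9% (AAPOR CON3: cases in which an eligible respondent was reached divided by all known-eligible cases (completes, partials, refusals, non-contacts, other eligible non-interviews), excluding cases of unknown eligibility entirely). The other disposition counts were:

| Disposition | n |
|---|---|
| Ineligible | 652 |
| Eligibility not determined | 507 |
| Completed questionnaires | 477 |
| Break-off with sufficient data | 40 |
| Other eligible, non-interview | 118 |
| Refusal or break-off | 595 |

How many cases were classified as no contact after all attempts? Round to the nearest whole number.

Top = 477 + 40 + 595 + 118 = 1230
CON3 = 1230 / D = 0.879
D = 1230 / 0.879 = 1399.3
Other denominator terms total 1230
no contact after all attempts = 1399.3 − 1230 ≈ 169

169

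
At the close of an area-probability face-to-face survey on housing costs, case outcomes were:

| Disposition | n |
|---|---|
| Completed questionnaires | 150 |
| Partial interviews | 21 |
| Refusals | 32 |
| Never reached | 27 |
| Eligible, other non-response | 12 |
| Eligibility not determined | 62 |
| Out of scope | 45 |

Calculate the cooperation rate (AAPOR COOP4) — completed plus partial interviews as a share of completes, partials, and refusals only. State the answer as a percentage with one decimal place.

84.2%

Numerator → 150 + 21 = 171
Denom → 150 + 21 + 32 = 203
COOP4 = 171 / 203 = 0.8424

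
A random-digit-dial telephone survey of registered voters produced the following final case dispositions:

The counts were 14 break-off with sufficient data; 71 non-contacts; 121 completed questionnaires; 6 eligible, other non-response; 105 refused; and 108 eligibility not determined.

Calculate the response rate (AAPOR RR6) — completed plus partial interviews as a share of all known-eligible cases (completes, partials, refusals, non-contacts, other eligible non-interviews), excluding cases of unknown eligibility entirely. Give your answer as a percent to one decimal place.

Numerator: 121 + 14 = 135
Denominator: 121 + 14 + 105 + 71 + 6 = 317
RR6 = 135 / 317 = 0.4259

42.6%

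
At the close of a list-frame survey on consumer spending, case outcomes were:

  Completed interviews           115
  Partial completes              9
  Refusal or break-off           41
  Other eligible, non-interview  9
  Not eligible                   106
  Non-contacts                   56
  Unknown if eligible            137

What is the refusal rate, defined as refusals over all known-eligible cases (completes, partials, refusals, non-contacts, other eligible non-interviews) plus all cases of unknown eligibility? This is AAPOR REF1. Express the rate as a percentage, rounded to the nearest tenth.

11.2%

Num = 41
Base = 115 + 9 + 41 + 56 + 9 + 137 = 367
REF1 = 41 / 367 = 0.1117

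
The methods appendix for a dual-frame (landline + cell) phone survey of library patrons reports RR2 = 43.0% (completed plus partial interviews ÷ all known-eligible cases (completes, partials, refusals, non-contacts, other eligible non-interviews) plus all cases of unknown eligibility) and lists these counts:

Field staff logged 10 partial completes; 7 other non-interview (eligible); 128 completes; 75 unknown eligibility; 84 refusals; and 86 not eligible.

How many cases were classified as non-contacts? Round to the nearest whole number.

Num: 128 + 10 = 138
RR2 = 138 / D = 0.430
D = 138 / 0.430 = 320.9
Other denominator terms total 304
non-contacts = 320.9 − 304 ≈ 17

17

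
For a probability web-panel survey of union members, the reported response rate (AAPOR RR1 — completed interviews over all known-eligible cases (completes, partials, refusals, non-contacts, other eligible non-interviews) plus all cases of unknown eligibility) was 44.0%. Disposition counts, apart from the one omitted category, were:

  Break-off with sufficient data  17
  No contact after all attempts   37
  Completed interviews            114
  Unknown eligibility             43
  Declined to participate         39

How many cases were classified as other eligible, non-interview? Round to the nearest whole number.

RR1 = 114 / D = 0.440
D = 114 / 0.440 = 259.1
Other denominator terms total 250
other eligible, non-interview = 259.1 − 250 ≈ 9

9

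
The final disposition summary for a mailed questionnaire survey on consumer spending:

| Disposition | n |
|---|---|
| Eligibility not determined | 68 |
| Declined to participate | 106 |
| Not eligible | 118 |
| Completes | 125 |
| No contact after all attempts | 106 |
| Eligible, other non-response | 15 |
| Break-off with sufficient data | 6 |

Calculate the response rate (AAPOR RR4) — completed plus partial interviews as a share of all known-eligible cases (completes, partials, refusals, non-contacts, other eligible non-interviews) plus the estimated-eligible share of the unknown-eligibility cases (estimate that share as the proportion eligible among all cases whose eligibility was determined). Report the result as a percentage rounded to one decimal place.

32.0%

Num → 125 + 6 = 131
Known eligible → 125 + 6 + 106 + 106 + 15 = 358
e = 358 / (358 + 118) = 358 / 476 = 0.7521
Estimated eligible among unknowns → 0.7521 × 68 = 51.14
Denominator → 358 + 51.14 = 409.14
RR4 = 131 / 409.14 = 0.3202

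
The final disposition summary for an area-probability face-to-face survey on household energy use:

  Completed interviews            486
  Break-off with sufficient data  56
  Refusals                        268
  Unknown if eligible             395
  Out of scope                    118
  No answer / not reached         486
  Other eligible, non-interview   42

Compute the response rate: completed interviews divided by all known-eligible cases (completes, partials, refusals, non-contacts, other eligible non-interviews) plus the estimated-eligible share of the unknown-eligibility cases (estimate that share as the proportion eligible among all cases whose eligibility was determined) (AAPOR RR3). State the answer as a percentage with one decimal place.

Numerator = 486
Determined eligible = 486 + 56 + 268 + 486 + 42 = 1338
e = 1338 / (1338 + 118) = 1338 / 1456 = 0.9190
Eligible share of unknowns = 0.9190 × 395 = 363.00
Base = 1338 + 363.00 = 1701.00
RR3 = 486 / 1701.00 = 0.2857

28.6%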